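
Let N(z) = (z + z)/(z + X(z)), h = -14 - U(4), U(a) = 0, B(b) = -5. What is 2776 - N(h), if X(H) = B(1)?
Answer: 52716/19 ≈ 2774.5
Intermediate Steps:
X(H) = -5
h = -14 (h = -14 - 1*0 = -14 + 0 = -14)
N(z) = 2*z/(-5 + z) (N(z) = (z + z)/(z - 5) = (2*z)/(-5 + z) = 2*z/(-5 + z))
2776 - N(h) = 2776 - 2*(-14)/(-5 - 14) = 2776 - 2*(-14)/(-19) = 2776 - 2*(-14)*(-1)/19 = 2776 - 1*28/19 = 2776 - 28/19 = 52716/19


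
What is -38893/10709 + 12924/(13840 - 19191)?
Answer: -346519559/57303859 ≈ -6.0471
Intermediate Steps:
-38893/10709 + 12924/(13840 - 19191) = -38893*1/10709 + 12924/(-5351) = -38893/10709 + 12924*(-1/5351) = -38893/10709 - 12924/5351 = -346519559/57303859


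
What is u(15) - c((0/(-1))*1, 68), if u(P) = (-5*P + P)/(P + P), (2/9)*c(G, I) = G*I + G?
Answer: -2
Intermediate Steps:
c(G, I) = 9*G/2 + 9*G*I/2 (c(G, I) = 9*(G*I + G)/2 = 9*(G + G*I)/2 = 9*G/2 + 9*G*I/2)
u(P) = -2 (u(P) = (-4*P)/((2*P)) = (-4*P)*(1/(2*P)) = -2)
u(15) - c((0/(-1))*1, 68) = -2 - 9*(0/(-1))*1*(1 + 68)/2 = -2 - 9*-1*0*1*69/2 = -2 - 9*0*1*69/2 = -2 - 9*0*69/2 = -2 - 1*0 = -2 + 0 = -2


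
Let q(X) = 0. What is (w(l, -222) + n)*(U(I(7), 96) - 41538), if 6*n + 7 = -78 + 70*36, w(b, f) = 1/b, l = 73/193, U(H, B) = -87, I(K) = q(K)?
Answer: -2482417875/146 ≈ -1.7003e+7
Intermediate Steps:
I(K) = 0
l = 73/193 (l = 73*(1/193) = 73/193 ≈ 0.37824)
n = 2435/6 (n = -7/6 + (-78 + 70*36)/6 = -7/6 + (-78 + 2520)/6 = -7/6 + (⅙)*2442 = -7/6 + 407 = 2435/6 ≈ 405.83)
(w(l, -222) + n)*(U(I(7), 96) - 41538) = (1/(73/193) + 2435/6)*(-87 - 41538) = (193/73 + 2435/6)*(-41625) = (178913/438)*(-41625) = -2482417875/146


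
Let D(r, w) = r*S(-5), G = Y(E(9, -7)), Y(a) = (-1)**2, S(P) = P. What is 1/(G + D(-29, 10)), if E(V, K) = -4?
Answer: 1/146 ≈ 0.0068493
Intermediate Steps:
Y(a) = 1
G = 1
D(r, w) = -5*r (D(r, w) = r*(-5) = -5*r)
1/(G + D(-29, 10)) = 1/(1 - 5*(-29)) = 1/(1 + 145) = 1/146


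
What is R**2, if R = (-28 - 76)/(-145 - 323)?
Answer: 4/81 ≈ 0.049383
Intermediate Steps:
R = 2/9 (R = -104/(-468) = -104*(-1/468) = 2/9 ≈ 0.22222)
R**2 = (2/9)**2 = 4/81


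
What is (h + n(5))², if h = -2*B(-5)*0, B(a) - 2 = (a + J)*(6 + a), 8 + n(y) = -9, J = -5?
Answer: 289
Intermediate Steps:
n(y) = -17 (n(y) = -8 - 9 = -17)
B(a) = 2 + (-5 + a)*(6 + a) (B(a) = 2 + (a - 5)*(6 + a) = 2 + (-5 + a)*(6 + a))
h = 0 (h = -2*(-28 - 5 + (-5)²)*0 = -2*(-28 - 5 + 25)*0 = -2*(-8)*0 = 16*0 = 0)
(h + n(5))² = (0 - 17)² = (-17)² = 289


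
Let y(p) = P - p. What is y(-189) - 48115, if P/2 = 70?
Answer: -47786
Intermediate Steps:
P = 140 (P = 2*70 = 140)
y(p) = 140 - p
y(-189) - 48115 = (140 - 1*(-189)) - 48115 = (140 + 189) - 48115 = 329 - 48115 = -47786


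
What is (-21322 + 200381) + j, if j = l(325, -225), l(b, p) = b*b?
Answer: 284684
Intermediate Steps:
l(b, p) = b²
j = 105625 (j = 325² = 105625)
(-21322 + 200381) + j = (-21322 + 200381) + 105625 = 179059 + 105625 = 284684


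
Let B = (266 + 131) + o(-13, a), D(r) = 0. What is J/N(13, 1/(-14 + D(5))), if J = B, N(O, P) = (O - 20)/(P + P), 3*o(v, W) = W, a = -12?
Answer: 393/49 ≈ 8.0204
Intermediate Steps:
o(v, W) = W/3
N(O, P) = (-20 + O)/(2*P) (N(O, P) = (-20 + O)/((2*P)) = (-20 + O)*(1/(2*P)) = (-20 + O)/(2*P))
B = 393 (B = (266 + 131) + (⅓)*(-12) = 397 - 4 = 393)
J = 393
J/N(13, 1/(-14 + D(5))) = 393/(((-20 + 13)/(2*(1/(-14 + 0))))) = 393/(((½)*(-7)/1/(-14))) = 393/(((½)*(-7)/(-1/14))) = 393/(((½)*(-14)*(-7))) = 393/49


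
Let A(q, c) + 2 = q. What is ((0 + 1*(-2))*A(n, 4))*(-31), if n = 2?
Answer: 0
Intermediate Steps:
A(q, c) = -2 + q
((0 + 1*(-2))*A(n, 4))*(-31) = ((0 + 1*(-2))*(-2 + 2))*(-31) = ((0 - 2)*0)*(-31) = -2*0*(-31) = 0*(-31) = 0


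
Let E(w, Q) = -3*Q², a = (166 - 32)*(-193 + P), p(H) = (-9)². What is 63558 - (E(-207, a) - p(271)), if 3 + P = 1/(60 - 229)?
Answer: 59109322280979/28561 ≈ 2.0696e+9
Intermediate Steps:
p(H) = 81
P = -508/169 (P = -3 + 1/(60 - 229) = -3 + 1/(-169) = -3 - 1/169 = -508/169 ≈ -3.0059)
a = -4438750/169 (a = (166 - 32)*(-193 - 508/169) = 134*(-33125/169) = -4438750/169 ≈ -26265.)
63558 - (E(-207, a) - p(271)) = 63558 - (-3*(-4438750/169)² - 1*81) = 63558 - (-3*19702501562500/28561 - 81) = 63558 - (-59107504687500/28561 - 81) = 63558 - 1*(-59107507000941/28561) = 63558 + 59107507000941/28561 = 59109322280979/28561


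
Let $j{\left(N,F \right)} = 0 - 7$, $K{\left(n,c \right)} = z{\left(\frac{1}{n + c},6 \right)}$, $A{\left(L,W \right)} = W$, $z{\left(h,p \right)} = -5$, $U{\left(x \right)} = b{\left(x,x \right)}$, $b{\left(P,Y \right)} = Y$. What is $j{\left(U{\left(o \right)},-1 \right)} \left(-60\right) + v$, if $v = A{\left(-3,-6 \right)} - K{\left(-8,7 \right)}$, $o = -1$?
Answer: $419$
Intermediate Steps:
$U{\left(x \right)} = x$
$K{\left(n,c \right)} = -5$
$j{\left(N,F \right)} = -7$ ($j{\left(N,F \right)} = 0 - 7 = -7$)
$v = -1$ ($v = -6 - -5 = -6 + 5 = -1$)
$j{\left(U{\left(o \right)},-1 \right)} \left(-60\right) + v = \left(-7\right) \left(-60\right) - 1 = 420 - 1 = 419$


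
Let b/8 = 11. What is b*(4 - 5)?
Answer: -88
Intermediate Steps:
b = 88 (b = 8*11 = 88)
b*(4 - 5) = 88*(4 - 5) = 88*(-1) = -88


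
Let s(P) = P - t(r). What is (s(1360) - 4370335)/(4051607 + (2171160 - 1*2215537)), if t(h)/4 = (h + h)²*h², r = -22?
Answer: -8117071/4007230 ≈ -2.0256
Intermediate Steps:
t(h) = 16*h⁴ (t(h) = 4*((h + h)²*h²) = 4*((2*h)²*h²) = 4*((4*h²)*h²) = 4*(4*h⁴) = 16*h⁴)
s(P) = -3748096 + P (s(P) = P - 16*(-22)⁴ = P - 16*234256 = P - 1*3748096 = P - 3748096 = -3748096 + P)
(s(1360) - 4370335)/(4051607 + (2171160 - 1*2215537)) = ((-3748096 + 1360) - 4370335)/(4051607 + (2171160 - 1*2215537)) = (-3746736 - 4370335)/(4051607 + (2171160 - 2215537)) = -8117071/(4051607 - 44377) = -8117071/4007230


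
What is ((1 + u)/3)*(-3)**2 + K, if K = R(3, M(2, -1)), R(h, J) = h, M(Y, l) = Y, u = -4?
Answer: -6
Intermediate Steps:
K = 3
((1 + u)/3)*(-3)**2 + K = ((1 - 4)/3)*(-3)**2 + 3 = ((1/3)*(-3))*9 + 3 = -1*9 + 3 = -9 + 3 = -6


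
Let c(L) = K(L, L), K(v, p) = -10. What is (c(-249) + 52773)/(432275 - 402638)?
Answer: 52763/29637 ≈ 1.7803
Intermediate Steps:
c(L) = -10
(c(-249) + 52773)/(432275 - 402638) = (-10 + 52773)/(432275 - 402638) = 52763/29637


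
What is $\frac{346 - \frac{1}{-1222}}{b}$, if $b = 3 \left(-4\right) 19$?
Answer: $- \frac{422813}{278616} \approx -1.5175$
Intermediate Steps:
$b = -228$ ($b = \left(-12\right) 19 = -228$)
$\frac{346 - \frac{1}{-1222}}{b} = \frac{346 - \frac{1}{-1222}}{-228} = \left(346 - - \frac{1}{1222}\right) \left(- \frac{1}{228}\right) = \left(346 + \frac{1}{1222}\right) \left(- \frac{1}{228}\right) = \frac{422813}{1222} \left(- \frac{1}{228}\right) = - \frac{422813}{278616}$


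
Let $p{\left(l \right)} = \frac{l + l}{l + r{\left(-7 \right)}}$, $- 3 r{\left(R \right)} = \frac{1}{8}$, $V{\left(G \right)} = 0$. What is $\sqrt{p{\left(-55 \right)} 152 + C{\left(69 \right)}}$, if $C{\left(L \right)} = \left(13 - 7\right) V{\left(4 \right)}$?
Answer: $\frac{8 \sqrt{8282670}}{1321} \approx 17.429$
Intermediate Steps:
$r{\left(R \right)} = - \frac{1}{24}$ ($r{\left(R \right)} = - \frac{1}{3 \cdot 8} = \left(- \frac{1}{3}\right) \frac{1}{8} = - \frac{1}{24}$)
$p{\left(l \right)} = \frac{2 l}{- \frac{1}{24} + l}$ ($p{\left(l \right)} = \frac{l + l}{l - \frac{1}{24}} = \frac{2 l}{- \frac{1}{24} + l}$)
$C{\left(L \right)} = 0$ ($C{\left(L \right)} = \left(13 - 7\right) 0 = 6 \cdot 0 = 0$)
$\sqrt{p{\left(-55 \right)} 152 + C{\left(69 \right)}} = \sqrt{48 \left(-55\right) \frac{1}{-1 + 24 \left(-55\right)} 152 + 0} = \sqrt{48 \left(-55\right) \frac{1}{-1 - 1320} \cdot 152 + 0} = \sqrt{48 \left(-55\right) \frac{1}{-1321} \cdot 152 + 0} = \sqrt{48 \left(-55\right) \left(- \frac{1}{1321}\right) 152 + 0} = \sqrt{\frac{2640}{1321} \cdot 152 + 0} = \sqrt{\frac{401280}{1321} + 0} = \sqrt{\frac{401280}{1321}} = \frac{8 \sqrt{8282670}}{1321}$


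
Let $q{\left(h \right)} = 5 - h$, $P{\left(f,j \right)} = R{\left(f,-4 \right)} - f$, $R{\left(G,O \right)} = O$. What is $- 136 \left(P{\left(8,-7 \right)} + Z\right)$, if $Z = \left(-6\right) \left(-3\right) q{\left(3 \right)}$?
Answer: $-3264$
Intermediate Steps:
$P{\left(f,j \right)} = -4 - f$
$Z = 36$ ($Z = \left(-6\right) \left(-3\right) \left(5 - 3\right) = 18 \left(5 - 3\right) = 18 \cdot 2 = 36$)
$- 136 \left(P{\left(8,-7 \right)} + Z\right) = - 136 \left(\left(-4 - 8\right) + 36\right) = - 136 \left(-12 + 36\right) = \left(-136\right) 24 = -3264$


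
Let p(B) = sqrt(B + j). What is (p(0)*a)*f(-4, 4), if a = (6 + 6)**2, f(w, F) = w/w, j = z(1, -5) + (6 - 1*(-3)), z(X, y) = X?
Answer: 144*sqrt(10) ≈ 455.37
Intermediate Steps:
j = 10 (j = 1 + (6 - 1*(-3)) = 1 + (6 + 3) = 1 + 9 = 10)
f(w, F) = 1
p(B) = sqrt(10 + B) (p(B) = sqrt(B + 10) = sqrt(10 + B))
a = 144 (a = 12**2 = 144)
(p(0)*a)*f(-4, 4) = (sqrt(10 + 0)*144)*1 = (sqrt(10)*144)*1 = (144*sqrt(10))*1 = 144*sqrt(10)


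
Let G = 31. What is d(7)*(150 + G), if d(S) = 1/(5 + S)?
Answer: 181/12 ≈ 15.083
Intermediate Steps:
d(7)*(150 + G) = (150 + 31)/(5 + 7) = 181/12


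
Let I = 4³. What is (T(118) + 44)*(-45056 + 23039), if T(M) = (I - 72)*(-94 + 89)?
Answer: -1849428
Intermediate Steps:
I = 64
T(M) = 40 (T(M) = (64 - 72)*(-94 + 89) = -8*(-5) = 40)
(T(118) + 44)*(-45056 + 23039) = (40 + 44)*(-45056 + 23039) = 84*(-22017) = -1849428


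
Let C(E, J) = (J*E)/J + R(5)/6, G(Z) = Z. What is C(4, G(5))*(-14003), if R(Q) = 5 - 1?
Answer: -196042/3 ≈ -65347.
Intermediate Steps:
R(Q) = 4
C(E, J) = 2/3 + E (C(E, J) = (J*E)/J + 4/6 = (E*J)/J + 4*(1/6) = E + 2/3 = 2/3 + E)
C(4, G(5))*(-14003) = (2/3 + 4)*(-14003) = (14/3)*(-14003) = -196042/3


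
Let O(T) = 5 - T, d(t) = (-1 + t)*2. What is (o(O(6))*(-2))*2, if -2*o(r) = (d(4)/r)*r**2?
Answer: -12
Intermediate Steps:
d(t) = -2 + 2*t
o(r) = -3*r (o(r) = -(-2 + 2*4)/r*r**2/2 = -(-2 + 8)/r*r**2/2 = -6/r*r**2/2 = -3*r)
(o(O(6))*(-2))*2 = (-3*(5 - 1*6)*(-2))*2 = (-3*(5 - 6)*(-2))*2 = (-3*(-1)*(-2))*2 = (3*(-2))*2 = -6*2 = -12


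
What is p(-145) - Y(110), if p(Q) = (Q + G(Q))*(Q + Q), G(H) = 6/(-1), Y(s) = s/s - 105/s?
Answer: 963379/22 ≈ 43790.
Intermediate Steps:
Y(s) = 1 - 105/s
G(H) = -6 (G(H) = 6*(-1) = -6)
p(Q) = 2*Q*(-6 + Q) (p(Q) = (Q - 6)*(Q + Q) = (-6 + Q)*(2*Q) = 2*Q*(-6 + Q))
p(-145) - Y(110) = 2*(-145)*(-6 - 145) - (-105 + 110)/110 = 2*(-145)*(-151) - 5/110 = 43790 - 1*1/22 = 43790 - 1/22 = 963379/22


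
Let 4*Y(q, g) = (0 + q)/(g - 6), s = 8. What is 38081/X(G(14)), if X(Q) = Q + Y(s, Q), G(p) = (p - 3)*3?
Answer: 1028187/893 ≈ 1151.4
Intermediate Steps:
G(p) = -9 + 3*p (G(p) = (-3 + p)*3 = -9 + 3*p)
Y(q, g) = q/(4*(-6 + g)) (Y(q, g) = ((0 + q)/(g - 6))/4 = (q/(-6 + g))/4 = q/(4*(-6 + g)))
X(Q) = Q + 2/(-6 + Q) (X(Q) = Q + (1/4)*8/(-6 + Q) = Q + 2/(-6 + Q))
38081/X(G(14)) = 38081/(((2 + (-9 + 3*14)*(-6 + (-9 + 3*14)))/(-6 + (-9 + 3*14)))) = 38081/(((2 + (-9 + 42)*(-6 + (-9 + 42)))/(-6 + (-9 + 42)))) = 38081/(((2 + 33*(-6 + 33))/(-6 + 33))) = 38081/(((2 + 33*27)/27)) = 38081/(((2 + 891)/27)) = 38081/(((1/27)*893)) = 38081/(893/27) = 38081*(27/893) = 1028187/893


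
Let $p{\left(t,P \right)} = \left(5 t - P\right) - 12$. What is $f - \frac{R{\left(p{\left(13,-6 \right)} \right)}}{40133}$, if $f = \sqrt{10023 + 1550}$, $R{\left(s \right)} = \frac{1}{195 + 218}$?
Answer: $- \frac{1}{16574929} + \sqrt{11573} \approx 107.58$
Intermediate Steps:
$p{\left(t,P \right)} = -12 - P + 5 t$ ($p{\left(t,P \right)} = \left(- P + 5 t\right) - 12 = -12 - P + 5 t$)
$R{\left(s \right)} = \frac{1}{413}$
$f = \sqrt{11573} \approx 107.58$
$f - \frac{R{\left(p{\left(13,-6 \right)} \right)}}{40133} = \sqrt{11573} - \frac{1}{413 \cdot 40133} = \sqrt{11573} - \frac{1}{413} \cdot \frac{1}{40133} = \sqrt{11573} - \frac{1}{16574929} = - \frac{1}{16574929} + \sqrt{11573}$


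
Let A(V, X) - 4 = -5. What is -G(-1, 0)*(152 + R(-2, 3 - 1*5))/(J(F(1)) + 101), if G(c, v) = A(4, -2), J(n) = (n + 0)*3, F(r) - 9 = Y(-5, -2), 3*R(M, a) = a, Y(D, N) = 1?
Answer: 454/393 ≈ 1.1552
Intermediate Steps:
R(M, a) = a/3
F(r) = 10 (F(r) = 9 + 1 = 10)
J(n) = 3*n (J(n) = n*3 = 3*n)
A(V, X) = -1 (A(V, X) = 4 - 5 = -1)
G(c, v) = -1
-G(-1, 0)*(152 + R(-2, 3 - 1*5))/(J(F(1)) + 101) = -(-1)*(152 + (3 - 1*5)/3)/(3*10 + 101) = -(-1)*(152 + (3 - 5)/3)/(30 + 101) = -(-1)*(152 + (1/3)*(-2))/131 = -(-1)*(152 - 2/3)*(1/131) = -(-1)*(454/3)*(1/131) = -(-1)*454/393 = -1*(-454/393) = 454/393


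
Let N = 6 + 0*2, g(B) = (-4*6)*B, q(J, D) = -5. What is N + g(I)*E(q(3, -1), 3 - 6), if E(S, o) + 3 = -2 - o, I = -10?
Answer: -474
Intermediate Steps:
g(B) = -24*B
N = 6 (N = 6 + 0 = 6)
E(S, o) = -5 - o (E(S, o) = -3 + (-2 - o) = -5 - o)
N + g(I)*E(q(3, -1), 3 - 6) = 6 + (-24*(-10))*(-5 - (3 - 6)) = 6 + 240*(-5 - 1*(-3)) = 6 + 240*(-5 + 3) = 6 + 240*(-2) = 6 - 480 = -474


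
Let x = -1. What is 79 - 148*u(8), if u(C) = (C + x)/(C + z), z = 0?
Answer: -101/2 ≈ -50.500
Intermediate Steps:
u(C) = (-1 + C)/C (u(C) = (C - 1)/(C + 0) = (-1 + C)/C)
79 - 148*u(8) = 79 - 148*(-1 + 8)/8 = 79 - 37*7/2 = 79 - 148*7/8 = 79 - 259/2 = -101/2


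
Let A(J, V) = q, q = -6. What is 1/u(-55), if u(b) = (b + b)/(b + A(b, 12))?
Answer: 61/110 ≈ 0.55455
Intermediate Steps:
A(J, V) = -6
u(b) = 2*b/(-6 + b) (u(b) = (b + b)/(b - 6) = (2*b)/(-6 + b) = 2*b/(-6 + b))
1/u(-55) = 1/(2*(-55)/(-6 - 55)) = 1/(2*(-55)/(-61)) = 1/(2*(-55)*(-1/61)) = 1/(110/61) = 61/110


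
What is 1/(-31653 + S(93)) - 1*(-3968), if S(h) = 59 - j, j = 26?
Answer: 125468159/31620 ≈ 3968.0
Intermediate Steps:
S(h) = 33 (S(h) = 59 - 1*26 = 59 - 26 = 33)
1/(-31653 + S(93)) - 1*(-3968) = 1/(-31653 + 33) - 1*(-3968) = 1/(-31620) + 3968 = -1/31620 + 3968 = 125468159/31620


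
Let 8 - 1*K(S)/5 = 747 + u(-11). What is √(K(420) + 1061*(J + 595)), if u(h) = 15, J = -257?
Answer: 4*√22178 ≈ 595.69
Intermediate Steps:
K(S) = -3770 (K(S) = 40 - 5*(747 + 15) = 40 - 5*762 = 40 - 3810 = -3770)
√(K(420) + 1061*(J + 595)) = √(-3770 + 1061*(-257 + 595)) = √(-3770 + 1061*338) = √(-3770 + 358618) = √354848 = 4*√22178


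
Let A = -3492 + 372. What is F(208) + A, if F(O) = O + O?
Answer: -2704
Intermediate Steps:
A = -3120
F(O) = 2*O
F(208) + A = 2*208 - 3120 = 416 - 3120 = -2704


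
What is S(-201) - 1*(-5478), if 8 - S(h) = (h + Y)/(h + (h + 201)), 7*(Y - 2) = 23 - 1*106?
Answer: 2572442/469 ≈ 5485.0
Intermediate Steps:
Y = -69/7 (Y = 2 + (23 - 1*106)/7 = 2 + (23 - 106)/7 = 2 + (1/7)*(-83) = 2 - 83/7 = -69/7 ≈ -9.8571)
S(h) = 8 - (-69/7 + h)/(201 + 2*h) (S(h) = 8 - (h - 69/7)/(h + (h + 201)) = 8 - (-69/7 + h)/(h + (201 + h)) = 8 - (-69/7 + h)/(201 + 2*h))
S(-201) - 1*(-5478) = 15*(755 + 7*(-201))/(7*(201 + 2*(-201))) - 1*(-5478) = 15*(755 - 1407)/(7*(201 - 402)) + 5478 = (15/7)*(-652)/(-201) + 5478 = (15/7)*(-1/201)*(-652) + 5478 = 3260/469 + 5478 = 2572442/469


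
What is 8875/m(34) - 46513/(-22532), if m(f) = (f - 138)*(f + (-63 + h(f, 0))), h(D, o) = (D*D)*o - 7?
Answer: 93529043/21089952 ≈ 4.4348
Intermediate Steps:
h(D, o) = -7 + o*D² (h(D, o) = D²*o - 7 = o*D² - 7 = -7 + o*D²)
m(f) = (-138 + f)*(-70 + f) (m(f) = (f - 138)*(f + (-63 + (-7 + 0*f²))) = (-138 + f)*(f + (-63 + (-7 + 0))) = (-138 + f)*(f + (-63 - 7)) = (-138 + f)*(f - 70) = (-138 + f)*(-70 + f))
8875/m(34) - 46513/(-22532) = 8875/(9660 + 34² - 208*34) - 46513/(-22532) = 8875/(9660 + 1156 - 7072) - 46513*(-1/22532) = 8875/3744 + 46513/22532 = 93529043/21089952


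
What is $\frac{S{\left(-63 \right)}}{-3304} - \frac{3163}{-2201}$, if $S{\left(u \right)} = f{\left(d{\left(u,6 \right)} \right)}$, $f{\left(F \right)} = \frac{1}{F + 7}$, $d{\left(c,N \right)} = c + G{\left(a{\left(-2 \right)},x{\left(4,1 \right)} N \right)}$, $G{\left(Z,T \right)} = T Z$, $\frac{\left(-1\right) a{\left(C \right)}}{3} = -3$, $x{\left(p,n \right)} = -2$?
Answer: $\frac{1713892729}{1192625056} \approx 1.4371$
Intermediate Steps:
$a{\left(C \right)} = 9$ ($a{\left(C \right)} = \left(-3\right) \left(-3\right) = 9$)
$d{\left(c,N \right)} = c - 18 N$ ($d{\left(c,N \right)} = c + - 2 N 9 = c - 18 N$)
$f{\left(F \right)} = \frac{1}{7 + F}$
$S{\left(u \right)} = \frac{1}{-101 + u}$ ($S{\left(u \right)} = \frac{1}{7 + \left(u - 108\right)} = \frac{1}{7 + \left(-108 + u\right)} = \frac{1}{-101 + u}$)
$\frac{S{\left(-63 \right)}}{-3304} - \frac{3163}{-2201} = \frac{1}{\left(-101 - 63\right) \left(-3304\right)} - \frac{3163}{-2201} = \frac{1}{-164} \left(- \frac{1}{3304}\right) - - \frac{3163}{2201} = \left(- \frac{1}{164}\right) \left(- \frac{1}{3304}\right) + \frac{3163}{2201} = \frac{1}{541856} + \frac{3163}{2201} = \frac{1713892729}{1192625056}$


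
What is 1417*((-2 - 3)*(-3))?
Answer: 21255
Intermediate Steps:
1417*((-2 - 3)*(-3)) = 1417*(-5*(-3)) = 1417*15 = 21255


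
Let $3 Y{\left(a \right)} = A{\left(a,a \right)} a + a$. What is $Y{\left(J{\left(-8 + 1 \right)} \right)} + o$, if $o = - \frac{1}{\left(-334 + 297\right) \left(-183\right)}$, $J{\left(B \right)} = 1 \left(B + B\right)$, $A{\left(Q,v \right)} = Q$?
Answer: $\frac{410773}{6771} \approx 60.667$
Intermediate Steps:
$J{\left(B \right)} = 2 B$ ($J{\left(B \right)} = 1 \cdot 2 B = 2 B$)
$Y{\left(a \right)} = \frac{a}{3} + \frac{a^{2}}{3}$ ($Y{\left(a \right)} = \frac{a a + a}{3} = \frac{a^{2} + a}{3} = \frac{a + a^{2}}{3} = \frac{a}{3} + \frac{a^{2}}{3}$)
$o = - \frac{1}{6771}$ ($o = - \frac{1}{\left(-37\right) \left(-183\right)} = - \frac{1}{6771} \approx -0.00014769$)
$Y{\left(J{\left(-8 + 1 \right)} \right)} + o = \frac{2 \left(-8 + 1\right) \left(1 + 2 \left(-8 + 1\right)\right)}{3} - \frac{1}{6771} = \frac{2 \left(-7\right) \left(1 + 2 \left(-7\right)\right)}{3} - \frac{1}{6771} = \frac{1}{3} \left(-14\right) \left(1 - 14\right) - \frac{1}{6771} = \frac{1}{3} \left(-14\right) \left(-13\right) - \frac{1}{6771} = \frac{182}{3} - \frac{1}{6771} = \frac{410773}{6771}$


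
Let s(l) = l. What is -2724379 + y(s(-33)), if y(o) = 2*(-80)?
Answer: -2724539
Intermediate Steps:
y(o) = -160
-2724379 + y(s(-33)) = -2724379 - 160 = -2724539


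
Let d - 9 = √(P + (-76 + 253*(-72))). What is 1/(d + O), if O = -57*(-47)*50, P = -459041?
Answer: 44653/5981830338 - I*√5893/1993943446 ≈ 7.4648e-6 - 3.85e-8*I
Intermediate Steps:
O = 133950 (O = 2679*50 = 133950)
d = 9 + 9*I*√5893 (d = 9 + √(-459041 + (-76 + 253*(-72))) = 9 + √(-459041 + (-76 - 18216)) = 9 + √(-459041 - 18292) = 9 + √(-477333) = 9 + 9*I*√5893 ≈ 9.0 + 690.89*I)
1/(d + O) = 1/((9 + 9*I*√5893) + 133950) = 1/(133959 + 9*I*√5893)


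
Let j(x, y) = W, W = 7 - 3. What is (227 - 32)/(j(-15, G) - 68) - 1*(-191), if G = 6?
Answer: 12029/64 ≈ 187.95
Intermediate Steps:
W = 4
j(x, y) = 4
(227 - 32)/(j(-15, G) - 68) - 1*(-191) = (227 - 32)/(4 - 68) - 1*(-191) = 195/(-64) + 191 = 195*(-1/64) + 191 = -195/64 + 191 = 12029/64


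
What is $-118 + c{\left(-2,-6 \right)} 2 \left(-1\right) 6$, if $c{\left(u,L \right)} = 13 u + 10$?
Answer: $74$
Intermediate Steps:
$c{\left(u,L \right)} = 10 + 13 u$
$-118 + c{\left(-2,-6 \right)} 2 \left(-1\right) 6 = -118 + \left(10 + 13 \left(-2\right)\right) 2 \left(-1\right) 6 = -118 + \left(10 - 26\right) \left(\left(-2\right) 6\right) = -118 - -192 = -118 + 192 = 74$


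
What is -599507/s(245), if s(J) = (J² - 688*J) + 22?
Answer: 599507/108513 ≈ 5.5247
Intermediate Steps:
s(J) = 22 + J² - 688*J
-599507/s(245) = -599507/(22 + 245² - 688*245) = -599507/(22 + 60025 - 168560) = -599507/(-108513) = -599507*(-1/108513) = 599507/108513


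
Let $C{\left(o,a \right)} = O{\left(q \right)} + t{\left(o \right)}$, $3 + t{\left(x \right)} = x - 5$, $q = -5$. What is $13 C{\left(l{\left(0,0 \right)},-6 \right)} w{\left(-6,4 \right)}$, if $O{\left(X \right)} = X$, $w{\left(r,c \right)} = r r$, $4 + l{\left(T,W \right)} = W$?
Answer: $-7956$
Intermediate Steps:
$l{\left(T,W \right)} = -4 + W$
$w{\left(r,c \right)} = r^{2}$
$t{\left(x \right)} = -8 + x$ ($t{\left(x \right)} = -3 + \left(x - 5\right) = -3 + \left(-5 + x\right) = -8 + x$)
$C{\left(o,a \right)} = -13 + o$ ($C{\left(o,a \right)} = -5 + \left(-8 + o\right) = -13 + o$)
$13 C{\left(l{\left(0,0 \right)},-6 \right)} w{\left(-6,4 \right)} = 13 \left(-13 + \left(-4 + 0\right)\right) \left(-6\right)^{2} = 13 \left(-13 - 4\right) 36 = 13 \left(-17\right) 36 = \left(-221\right) 36 = -7956$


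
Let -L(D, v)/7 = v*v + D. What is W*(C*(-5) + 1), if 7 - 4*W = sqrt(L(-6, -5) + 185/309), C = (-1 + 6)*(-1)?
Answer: 91/2 - 26*I*sqrt(790113)/309 ≈ 45.5 - 74.793*I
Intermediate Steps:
L(D, v) = -7*D - 7*v**2 (L(D, v) = -7*(v*v + D) = -7*(v**2 + D) = -7*(D + v**2) = -7*D - 7*v**2)
C = -5 (C = 5*(-1) = -5)
W = 7/4 - I*sqrt(790113)/309 (W = 7/4 - sqrt((-7*(-6) - 7*(-5)**2) + 185/309)/4 = 7/4 - sqrt((42 - 7*25) + 185*(1/309))/4 = 7/4 - sqrt((42 - 175) + 185/309)/4 = 7/4 - sqrt(-133 + 185/309)/4 = 7/4 - I*sqrt(790113)/309 ≈ 1.75 - 2.8766*I)
W*(C*(-5) + 1) = (7/4 - I*sqrt(790113)/309)*(-5*(-5) + 1) = (7/4 - I*sqrt(790113)/309)*(25 + 1) = (7/4 - I*sqrt(790113)/309)*26 = 91/2 - 26*I*sqrt(790113)/309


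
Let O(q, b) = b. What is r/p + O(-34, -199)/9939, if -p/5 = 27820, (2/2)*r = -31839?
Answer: 288766921/1382514900 ≈ 0.20887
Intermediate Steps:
r = -31839
p = -139100 (p = -5*27820 = -139100)
r/p + O(-34, -199)/9939 = -31839/(-139100) - 199/9939 = -31839*(-1/139100) - 199*1/9939 = 31839/139100 - 199/9939 = 288766921/1382514900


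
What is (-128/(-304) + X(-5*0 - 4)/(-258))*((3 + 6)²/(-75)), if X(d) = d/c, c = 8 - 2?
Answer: -1869/4085 ≈ -0.45753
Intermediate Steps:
c = 6
X(d) = d/6
(-128/(-304) + X(-5*0 - 4)/(-258))*((3 + 6)²/(-75)) = (-128/(-304) + ((-5*0 - 4)/6)/(-258))*((3 + 6)²/(-75)) = (-128*(-1/304) + ((0 - 4)/6)*(-1/258))*(9²*(-1/75)) = (8/19 + ((⅙)*(-4))*(-1/258))*(81*(-1/75)) = (8/19 - ⅔*(-1/258))*(-27/25) = (8/19 + 1/387)*(-27/25) = (3115/7353)*(-27/25) = -1869/4085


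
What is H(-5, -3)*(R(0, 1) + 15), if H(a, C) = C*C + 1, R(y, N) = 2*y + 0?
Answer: 150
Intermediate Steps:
R(y, N) = 2*y
H(a, C) = 1 + C² (H(a, C) = C² + 1 = 1 + C²)
H(-5, -3)*(R(0, 1) + 15) = (1 + (-3)²)*(2*0 + 15) = (1 + 9)*(0 + 15) = 10*15 = 150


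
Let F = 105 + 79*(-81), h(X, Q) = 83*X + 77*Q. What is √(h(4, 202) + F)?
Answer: 2*√2398 ≈ 97.939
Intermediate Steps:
h(X, Q) = 77*Q + 83*X
F = -6294 (F = 105 - 6399 = -6294)
√(h(4, 202) + F) = √((77*202 + 83*4) - 6294) = √((15554 + 332) - 6294) = √(15886 - 6294) = √9592 = 2*√2398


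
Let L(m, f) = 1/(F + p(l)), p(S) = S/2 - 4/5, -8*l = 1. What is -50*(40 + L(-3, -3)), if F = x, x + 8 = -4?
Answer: -2054000/1029 ≈ -1996.1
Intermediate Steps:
l = -1/8 (l = -1/8*1 = -1/8 ≈ -0.12500)
x = -12 (x = -8 - 4 = -12)
F = -12
p(S) = -4/5 + S/2 (p(S) = S*(1/2) - 4*1/5 = S/2 - 4/5 = -4/5 + S/2)
L(m, f) = -80/1029 (L(m, f) = 1/(-12 + (-4/5 + (1/2)*(-1/8))) = 1/(-12 + (-4/5 - 1/16)) = 1/(-12 - 69/80) = 1/(-1029/80) = -80/1029)
-50*(40 + L(-3, -3)) = -50*(40 - 80/1029) = -50*41080/1029 = -2054000/1029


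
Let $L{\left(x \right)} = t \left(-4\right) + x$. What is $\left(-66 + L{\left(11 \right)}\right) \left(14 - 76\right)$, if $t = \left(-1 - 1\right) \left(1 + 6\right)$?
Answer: $-62$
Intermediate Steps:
$t = -14$ ($t = \left(-2\right) 7 = -14$)
$L{\left(x \right)} = 56 + x$ ($L{\left(x \right)} = \left(-14\right) \left(-4\right) + x = 56 + x$)
$\left(-66 + L{\left(11 \right)}\right) \left(14 - 76\right) = \left(-66 + \left(56 + 11\right)\right) \left(14 - 76\right) = \left(-66 + 67\right) \left(14 - 76\right) = 1 \left(-62\right) = -62$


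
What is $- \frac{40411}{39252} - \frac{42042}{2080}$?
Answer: $- \frac{16675841}{785040} \approx -21.242$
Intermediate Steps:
$- \frac{40411}{39252} - \frac{42042}{2080} = \left(-40411\right) \frac{1}{39252} - \frac{1617}{80} = - \frac{40411}{39252} - \frac{1617}{80} = - \frac{16675841}{785040}$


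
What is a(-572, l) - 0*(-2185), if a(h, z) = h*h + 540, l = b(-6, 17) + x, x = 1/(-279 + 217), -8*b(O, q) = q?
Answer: 327724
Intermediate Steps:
b(O, q) = -q/8
x = -1/62 (x = 1/(-62) = -1/62 ≈ -0.016129)
l = -531/248 (l = -⅛*17 - 1/62 = -17/8 - 1/62 = -531/248 ≈ -2.1411)
a(h, z) = 540 + h² (a(h, z) = h² + 540 = 540 + h²)
a(-572, l) - 0*(-2185) = (540 + (-572)²) - 0*(-2185) = (540 + 327184) - 1*0 = 327724 + 0 = 327724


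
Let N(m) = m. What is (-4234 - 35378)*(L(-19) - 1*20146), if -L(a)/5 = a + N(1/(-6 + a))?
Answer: 3971261448/5 ≈ 7.9425e+8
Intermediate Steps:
L(a) = -5*a - 5/(-6 + a) (L(a) = -5*(a + 1/(-6 + a)) = -5*a - 5/(-6 + a))
(-4234 - 35378)*(L(-19) - 1*20146) = (-4234 - 35378)*(5*(-1 - 1*(-19)*(-6 - 19))/(-6 - 19) - 1*20146) = -39612*(5*(-1 - 1*(-19)*(-25))/(-25) - 20146) = -39612*(5*(-1/25)*(-1 - 475) - 20146) = -39612*(5*(-1/25)*(-476) - 20146) = -39612*(476/5 - 20146) = -39612*(-100254/5) = 3971261448/5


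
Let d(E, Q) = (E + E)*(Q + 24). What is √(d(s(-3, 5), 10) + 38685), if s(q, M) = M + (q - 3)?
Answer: 23*√73 ≈ 196.51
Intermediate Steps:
s(q, M) = -3 + M + q (s(q, M) = M + (-3 + q) = -3 + M + q)
d(E, Q) = 2*E*(24 + Q) (d(E, Q) = (2*E)*(24 + Q) = 2*E*(24 + Q))
√(d(s(-3, 5), 10) + 38685) = √(2*(-3 + 5 - 3)*(24 + 10) + 38685) = √(2*(-1)*34 + 38685) = √(-68 + 38685) = √38617 = 23*√73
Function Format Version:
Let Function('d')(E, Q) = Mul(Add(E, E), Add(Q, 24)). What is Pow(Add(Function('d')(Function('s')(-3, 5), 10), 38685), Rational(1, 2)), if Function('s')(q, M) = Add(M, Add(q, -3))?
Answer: Mul(23, Pow(73, Rational(1, 2))) ≈ 196.51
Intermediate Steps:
Function('s')(q, M) = Add(-3, M, q) (Function('s')(q, M) = Add(M, Add(-3, q)) = Add(-3, M, q))
Function('d')(E, Q) = Mul(2, E, Add(24, Q)) (Function('d')(E, Q) = Mul(Mul(2, E), Add(24, Q)) = Mul(2, E, Add(24, Q)))
Pow(Add(Function('d')(Function('s')(-3, 5), 10), 38685), Rational(1, 2)) = Pow(Add(Mul(2, Add(-3, 5, -3), Add(24, 10)), 38685), Rational(1, 2)) = Pow(Add(Mul(2, -1, 34), 38685), Rational(1, 2)) = Pow(Add(-68, 38685), Rational(1, 2)) = Pow(38617, Rational(1, 2)) = Mul(23, Pow(73, Rational(1, 2)))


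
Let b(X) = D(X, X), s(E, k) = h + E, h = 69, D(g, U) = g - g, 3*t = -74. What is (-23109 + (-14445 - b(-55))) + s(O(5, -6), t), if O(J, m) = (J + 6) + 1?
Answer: -37473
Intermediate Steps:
t = -74/3 (t = (⅓)*(-74) = -74/3 ≈ -24.667)
D(g, U) = 0
O(J, m) = 7 + J (O(J, m) = (6 + J) + 1 = 7 + J)
s(E, k) = 69 + E
b(X) = 0
(-23109 + (-14445 - b(-55))) + s(O(5, -6), t) = (-23109 + (-14445 - 1*0)) + (69 + (7 + 5)) = (-23109 + (-14445 + 0)) + (69 + 12) = (-23109 - 14445) + 81 = -37554 + 81 = -37473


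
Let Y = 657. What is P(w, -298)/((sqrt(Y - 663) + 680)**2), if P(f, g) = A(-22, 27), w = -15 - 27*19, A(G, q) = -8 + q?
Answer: 19/(680 + I*sqrt(6))**2 ≈ 4.1088e-5 - 2.9602e-7*I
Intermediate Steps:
w = -528 (w = -15 - 513 = -528)
P(f, g) = 19 (P(f, g) = -8 + 27 = 19)
P(w, -298)/((sqrt(Y - 663) + 680)**2) = 19/((sqrt(657 - 663) + 680)**2) = 19/((sqrt(-6) + 680)**2) = 19/((I*sqrt(6) + 680)**2) = 19/((680 + I*sqrt(6))**2) = 19/(680 + I*sqrt(6))**2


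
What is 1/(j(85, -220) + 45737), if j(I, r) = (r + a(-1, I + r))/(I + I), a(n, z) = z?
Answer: 34/1554987 ≈ 2.1865e-5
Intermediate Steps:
j(I, r) = (I + 2*r)/(2*I) (j(I, r) = (r + (I + r))/(I + I) = (I + 2*r)/((2*I)) = (I + 2*r)*(1/(2*I)) = (I + 2*r)/(2*I))
1/(j(85, -220) + 45737) = 1/((-220 + (½)*85)/85 + 45737) = 1/((-220 + 85/2)/85 + 45737) = 1/((1/85)*(-355/2) + 45737) = 1/(-71/34 + 45737) = 1/(1554987/34) = 34/1554987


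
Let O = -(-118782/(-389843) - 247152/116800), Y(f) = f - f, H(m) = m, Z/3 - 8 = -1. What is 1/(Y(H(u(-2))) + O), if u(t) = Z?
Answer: 2845853900/5154796221 ≈ 0.55208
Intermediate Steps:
Z = 21 (Z = 24 + 3*(-1) = 24 - 3 = 21)
u(t) = 21
Y(f) = 0
O = 5154796221/2845853900 (O = -(-118782*(-1/389843) - 247152*1/116800) = -(118782/389843 - 15447/7300) = -1*(-5154796221/2845853900) = 5154796221/2845853900 ≈ 1.8113)
1/(Y(H(u(-2))) + O) = 1/(0 + 5154796221/2845853900) = 1/(5154796221/2845853900) = 2845853900/5154796221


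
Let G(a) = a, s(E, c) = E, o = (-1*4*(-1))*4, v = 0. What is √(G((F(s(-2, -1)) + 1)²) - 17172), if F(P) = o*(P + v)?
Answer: I*√16211 ≈ 127.32*I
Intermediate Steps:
o = 16 (o = -4*(-1)*4 = 4*4 = 16)
F(P) = 16*P (F(P) = 16*(P + 0) = 16*P)
√(G((F(s(-2, -1)) + 1)²) - 17172) = √((16*(-2) + 1)² - 17172) = √((-32 + 1)² - 17172) = √((-31)² - 17172) = √(961 - 17172) = √(-16211) = I*√16211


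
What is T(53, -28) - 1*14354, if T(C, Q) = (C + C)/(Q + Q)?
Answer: -401965/28 ≈ -14356.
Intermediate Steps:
T(C, Q) = C/Q (T(C, Q) = (2*C)/((2*Q)) = (2*C)*(1/(2*Q)) = C/Q)
T(53, -28) - 1*14354 = 53/(-28) - 1*14354 = 53*(-1/28) - 14354 = -53/28 - 14354 = -401965/28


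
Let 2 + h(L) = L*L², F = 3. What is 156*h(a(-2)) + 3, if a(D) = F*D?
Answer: -34005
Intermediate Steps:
a(D) = 3*D
h(L) = -2 + L³ (h(L) = -2 + L*L² = -2 + L³)
156*h(a(-2)) + 3 = 156*(-2 + (3*(-2))³) + 3 = 156*(-2 + (-6)³) + 3 = 156*(-2 - 216) + 3 = 156*(-218) + 3 = -34008 + 3 = -34005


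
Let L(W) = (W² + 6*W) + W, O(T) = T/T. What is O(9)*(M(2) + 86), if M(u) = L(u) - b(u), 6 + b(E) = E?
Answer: 108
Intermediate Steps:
b(E) = -6 + E
O(T) = 1
L(W) = W² + 7*W
M(u) = 6 - u + u*(7 + u) (M(u) = u*(7 + u) - (-6 + u) = u*(7 + u) + (6 - u) = 6 - u + u*(7 + u))
O(9)*(M(2) + 86) = 1*((6 - 1*2 + 2*(7 + 2)) + 86) = 1*((6 - 2 + 2*9) + 86) = 1*((6 - 2 + 18) + 86) = 1*(22 + 86) = 1*108 = 108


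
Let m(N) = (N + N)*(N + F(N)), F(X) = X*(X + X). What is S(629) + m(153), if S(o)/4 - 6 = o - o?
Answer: 14373150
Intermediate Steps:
S(o) = 24 (S(o) = 24 + 4*(o - o) = 24 + 4*0 = 24 + 0 = 24)
F(X) = 2*X² (F(X) = X*(2*X) = 2*X²)
m(N) = 2*N*(N + 2*N²) (m(N) = (N + N)*(N + 2*N²) = (2*N)*(N + 2*N²) = 2*N*(N + 2*N²))
S(629) + m(153) = 24 + 153²*(2 + 4*153) = 24 + 23409*(2 + 612) = 24 + 23409*614 = 24 + 14373126 = 14373150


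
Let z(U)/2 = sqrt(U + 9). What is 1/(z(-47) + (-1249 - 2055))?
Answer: -413/1364571 - I*sqrt(38)/5458284 ≈ -0.00030266 - 1.1294e-6*I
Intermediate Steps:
z(U) = 2*sqrt(9 + U) (z(U) = 2*sqrt(U + 9) = 2*sqrt(9 + U))
1/(z(-47) + (-1249 - 2055)) = 1/(2*sqrt(9 - 47) + (-1249 - 2055)) = 1/(2*sqrt(-38) - 3304) = 1/(2*(I*sqrt(38)) - 3304) = 1/(2*I*sqrt(38) - 3304) = 1/(-3304 + 2*I*sqrt(38))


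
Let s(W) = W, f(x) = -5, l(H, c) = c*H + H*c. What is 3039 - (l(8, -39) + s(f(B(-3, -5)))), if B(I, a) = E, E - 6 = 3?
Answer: 3668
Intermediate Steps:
E = 9 (E = 6 + 3 = 9)
l(H, c) = 2*H*c (l(H, c) = H*c + H*c = 2*H*c)
B(I, a) = 9
3039 - (l(8, -39) + s(f(B(-3, -5)))) = 3039 - (2*8*(-39) - 5) = 3039 - (-624 - 5) = 3039 - 1*(-629) = 3039 + 629 = 3668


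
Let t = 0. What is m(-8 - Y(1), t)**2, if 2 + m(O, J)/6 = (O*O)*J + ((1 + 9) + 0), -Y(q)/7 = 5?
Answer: 2304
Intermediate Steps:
Y(q) = -35 (Y(q) = -7*5 = -35)
m(O, J) = 48 + 6*J*O**2 (m(O, J) = -12 + 6*((O*O)*J + ((1 + 9) + 0)) = -12 + 6*(O**2*J + (10 + 0)) = -12 + 6*(J*O**2 + 10) = -12 + 6*(10 + J*O**2) = -12 + (60 + 6*J*O**2) = 48 + 6*J*O**2)
m(-8 - Y(1), t)**2 = (48 + 6*0*(-8 - 1*(-35))**2)**2 = (48 + 6*0*(-8 + 35)**2)**2 = (48 + 6*0*27**2)**2 = (48 + 6*0*729)**2 = (48 + 0)**2 = 48**2 = 2304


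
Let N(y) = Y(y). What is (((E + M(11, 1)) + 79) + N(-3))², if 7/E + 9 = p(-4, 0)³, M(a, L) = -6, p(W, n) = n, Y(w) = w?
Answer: 388129/81 ≈ 4791.7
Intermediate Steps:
N(y) = y
E = -7/9 (E = 7/(-9 + 0³) = 7/(-9 + 0) = 7/(-9) = 7*(-⅑) = -7/9 ≈ -0.77778)
(((E + M(11, 1)) + 79) + N(-3))² = (((-7/9 - 6) + 79) - 3)² = ((-61/9 + 79) - 3)² = (650/9 - 3)² = (623/9)² = 388129/81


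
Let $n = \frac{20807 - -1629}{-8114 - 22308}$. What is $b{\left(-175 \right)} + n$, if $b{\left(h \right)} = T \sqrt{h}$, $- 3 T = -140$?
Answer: $- \frac{11218}{15211} + \frac{700 i \sqrt{7}}{3} \approx -0.73749 + 617.34 i$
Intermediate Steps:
$T = \frac{140}{3}$ ($T = \left(- \frac{1}{3}\right) \left(-140\right) = \frac{140}{3} \approx 46.667$)
$b{\left(h \right)} = \frac{140 \sqrt{h}}{3}$
$n = - \frac{11218}{15211}$ ($n = \frac{20807 + \left(1666 - 37\right)}{-30422} = \left(20807 + 1629\right) \left(- \frac{1}{30422}\right) = 22436 \left(- \frac{1}{30422}\right) = - \frac{11218}{15211} \approx -0.73749$)
$b{\left(-175 \right)} + n = \frac{140 \sqrt{-175}}{3} - \frac{11218}{15211} = \frac{140 \cdot 5 i \sqrt{7}}{3} - \frac{11218}{15211} = \frac{700 i \sqrt{7}}{3} - \frac{11218}{15211} = - \frac{11218}{15211} + \frac{700 i \sqrt{7}}{3}$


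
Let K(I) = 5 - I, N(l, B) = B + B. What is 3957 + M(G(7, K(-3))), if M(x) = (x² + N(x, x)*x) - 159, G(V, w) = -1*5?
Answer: 3873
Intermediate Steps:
N(l, B) = 2*B
G(V, w) = -5
M(x) = -159 + 3*x² (M(x) = (x² + (2*x)*x) - 159 = (x² + 2*x²) - 159 = 3*x² - 159 = -159 + 3*x²)
3957 + M(G(7, K(-3))) = 3957 + (-159 + 3*(-5)²) = 3957 + (-159 + 3*25) = 3957 + (-159 + 75) = 3957 - 84 = 3873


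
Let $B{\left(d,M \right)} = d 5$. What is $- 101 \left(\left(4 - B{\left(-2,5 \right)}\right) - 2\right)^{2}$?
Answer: $-14544$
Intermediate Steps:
$B{\left(d,M \right)} = 5 d$
$- 101 \left(\left(4 - B{\left(-2,5 \right)}\right) - 2\right)^{2} = - 101 \left(\left(4 - 5 \left(-2\right)\right) - 2\right)^{2} = - 101 \left(\left(4 - -10\right) - 2\right)^{2} = - 101 \left(\left(4 + 10\right) - 2\right)^{2} = - 101 \left(14 - 2\right)^{2} = - 101 \cdot 12^{2} = \left(-101\right) 144 = -14544$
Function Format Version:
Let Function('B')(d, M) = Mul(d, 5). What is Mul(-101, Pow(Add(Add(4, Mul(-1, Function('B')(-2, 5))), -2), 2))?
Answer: -14544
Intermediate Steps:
Function('B')(d, M) = Mul(5, d)
Mul(-101, Pow(Add(Add(4, Mul(-1, Function('B')(-2, 5))), -2), 2)) = Mul(-101, Pow(Add(Add(4, Mul(-1, Mul(5, -2))), -2), 2)) = Mul(-101, Pow(Add(Add(4, Mul(-1, -10)), -2), 2)) = Mul(-101, Pow(Add(Add(4, 10), -2), 2)) = Mul(-101, Pow(Add(14, -2), 2)) = Mul(-101, Pow(12, 2)) = Mul(-101, 144) = -14544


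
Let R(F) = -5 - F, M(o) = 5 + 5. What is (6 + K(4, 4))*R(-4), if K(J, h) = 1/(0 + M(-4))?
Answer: -61/10 ≈ -6.1000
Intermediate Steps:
M(o) = 10
K(J, h) = ⅒ (K(J, h) = 1/(0 + 10) = 1/10 = ⅒)
(6 + K(4, 4))*R(-4) = (6 + ⅒)*(-5 - 1*(-4)) = 61*(-5 + 4)/10 = (61/10)*(-1) = -61/10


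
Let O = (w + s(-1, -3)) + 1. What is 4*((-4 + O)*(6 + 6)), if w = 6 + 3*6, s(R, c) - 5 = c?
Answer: 1104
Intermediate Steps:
s(R, c) = 5 + c
w = 24 (w = 6 + 18 = 24)
O = 27 (O = (24 + (5 - 3)) + 1 = (24 + 2) + 1 = 26 + 1 = 27)
4*((-4 + O)*(6 + 6)) = 4*((-4 + 27)*(6 + 6)) = 4*(23*12) = 4*276 = 1104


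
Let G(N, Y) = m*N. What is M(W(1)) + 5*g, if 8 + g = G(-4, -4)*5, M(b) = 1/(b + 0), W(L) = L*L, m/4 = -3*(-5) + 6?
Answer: -8439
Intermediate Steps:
m = 84 (m = 4*(-3*(-5) + 6) = 4*(15 + 6) = 4*21 = 84)
G(N, Y) = 84*N
W(L) = L**2
M(b) = 1/b
g = -1688 (g = -8 + (84*(-4))*5 = -8 - 336*5 = -8 - 1680 = -1688)
M(W(1)) + 5*g = 1/(1**2) + 5*(-1688) = 1/1 - 8440 = 1 - 8440 = -8439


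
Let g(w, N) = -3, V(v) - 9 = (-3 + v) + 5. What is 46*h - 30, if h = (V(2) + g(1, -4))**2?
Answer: 4570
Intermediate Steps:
V(v) = 11 + v (V(v) = 9 + ((-3 + v) + 5) = 9 + (2 + v) = 11 + v)
h = 100 (h = ((11 + 2) - 3)**2 = (13 - 3)**2 = 10**2 = 100)
46*h - 30 = 46*100 - 30 = 4600 - 30 = 4570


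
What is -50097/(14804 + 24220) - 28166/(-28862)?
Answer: -57791605/187718448 ≈ -0.30786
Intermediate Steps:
-50097/(14804 + 24220) - 28166/(-28862) = -50097/39024 - 28166*(-1/28862) = -50097*1/39024 + 14083/14431 = -16699/13008 + 14083/14431 = -57791605/187718448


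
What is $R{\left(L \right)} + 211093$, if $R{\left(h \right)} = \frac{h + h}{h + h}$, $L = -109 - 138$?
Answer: $211094$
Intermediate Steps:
$L = -247$
$R{\left(h \right)} = 1$ ($R{\left(h \right)} = \frac{2 h}{2 h} = 2 h \frac{1}{2 h} = 1$)
$R{\left(L \right)} + 211093 = 1 + 211093 = 211094$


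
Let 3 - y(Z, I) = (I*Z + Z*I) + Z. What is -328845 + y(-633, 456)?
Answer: 249087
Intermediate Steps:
y(Z, I) = 3 - Z - 2*I*Z (y(Z, I) = 3 - ((I*Z + Z*I) + Z) = 3 - ((I*Z + I*Z) + Z) = 3 - (2*I*Z + Z) = 3 - (Z + 2*I*Z) = 3 + (-Z - 2*I*Z) = 3 - Z - 2*I*Z)
-328845 + y(-633, 456) = -328845 + (3 - 1*(-633) - 2*456*(-633)) = -328845 + (3 + 633 + 577296) = -328845 + 577932 = 249087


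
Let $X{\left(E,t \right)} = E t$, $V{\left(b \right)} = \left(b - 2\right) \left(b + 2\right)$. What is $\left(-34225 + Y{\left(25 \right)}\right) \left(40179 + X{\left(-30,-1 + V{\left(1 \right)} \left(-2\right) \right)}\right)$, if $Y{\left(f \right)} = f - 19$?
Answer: $-1369752351$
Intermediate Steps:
$Y{\left(f \right)} = -19 + f$ ($Y{\left(f \right)} = f - 19 = -19 + f$)
$V{\left(b \right)} = \left(-2 + b\right) \left(2 + b\right)$
$\left(-34225 + Y{\left(25 \right)}\right) \left(40179 + X{\left(-30,-1 + V{\left(1 \right)} \left(-2\right) \right)}\right) = \left(-34225 + \left(-19 + 25\right)\right) \left(40179 - 30 \left(-1 + \left(-4 + 1^{2}\right) \left(-2\right)\right)\right) = \left(-34225 + 6\right) \left(40179 - 30 \left(-1 + \left(-4 + 1\right) \left(-2\right)\right)\right) = - 34219 \left(40179 - 30 \left(-1 - -6\right)\right) = - 34219 \left(40179 - 30 \left(-1 + 6\right)\right) = - 34219 \left(40179 - 150\right) = \left(-34219\right) 40029 = -1369752351$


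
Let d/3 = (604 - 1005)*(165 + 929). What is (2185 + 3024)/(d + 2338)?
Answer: -5209/1313744 ≈ -0.0039650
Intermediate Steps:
d = -1316082 (d = 3*((604 - 1005)*(165 + 929)) = 3*(-401*1094) = 3*(-438694) = -1316082)
(2185 + 3024)/(d + 2338) = (2185 + 3024)/(-1316082 + 2338) = 5209/(-1313744) = 5209*(-1/1313744) = -5209/1313744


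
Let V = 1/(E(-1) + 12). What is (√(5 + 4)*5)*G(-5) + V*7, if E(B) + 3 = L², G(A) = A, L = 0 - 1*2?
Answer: -968/13 ≈ -74.462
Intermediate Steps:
L = -2 (L = 0 - 2 = -2)
E(B) = 1 (E(B) = -3 + (-2)² = -3 + 4 = 1)
V = 1/13 (V = 1/(1 + 12) = 1/13 ≈ 0.076923)
(√(5 + 4)*5)*G(-5) + V*7 = (√(5 + 4)*5)*(-5) + (1/13)*7 = (√9*5)*(-5) + 7/13 = (3*5)*(-5) + 7/13 = 15*(-5) + 7/13 = -75 + 7/13 = -968/13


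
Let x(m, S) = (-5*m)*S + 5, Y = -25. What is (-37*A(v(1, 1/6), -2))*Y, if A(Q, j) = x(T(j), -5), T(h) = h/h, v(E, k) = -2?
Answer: 27750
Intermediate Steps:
T(h) = 1
x(m, S) = 5 - 5*S*m (x(m, S) = -5*S*m + 5 = 5 - 5*S*m)
A(Q, j) = 30 (A(Q, j) = 5 - 5*(-5)*1 = 5 + 25 = 30)
(-37*A(v(1, 1/6), -2))*Y = -37*30*(-25) = -1110*(-25) = 27750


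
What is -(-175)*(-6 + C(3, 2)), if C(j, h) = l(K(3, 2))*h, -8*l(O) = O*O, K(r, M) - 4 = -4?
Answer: -1050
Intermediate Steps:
K(r, M) = 0 (K(r, M) = 4 - 4 = 0)
l(O) = -O²/8 (l(O) = -O*O/8 = -O²/8)
C(j, h) = 0 (C(j, h) = (-⅛*0²)*h = (-⅛*0)*h = 0*h = 0)
-(-175)*(-6 + C(3, 2)) = -(-175)*(-6 + 0) = -(-175)*(-6) = -35*30 = -1050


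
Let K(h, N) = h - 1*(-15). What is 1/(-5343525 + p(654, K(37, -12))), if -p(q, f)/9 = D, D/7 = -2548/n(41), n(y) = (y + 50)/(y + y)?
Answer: -1/5198877 ≈ -1.9235e-7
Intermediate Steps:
K(h, N) = 15 + h (K(h, N) = h + 15 = 15 + h)
n(y) = (50 + y)/(2*y) (n(y) = (50 + y)/((2*y)) = (50 + y)*(1/(2*y)) = (50 + y)/(2*y))
D = -16072 (D = 7*(-2548*82/(50 + 41)) = 7*(-2548/((1/2)*(1/41)*91)) = 7*(-2548/91/82) = 7*(-2548*82/91) = 7*(-2296) = -16072)
p(q, f) = 144648 (p(q, f) = -9*(-16072) = 144648)
1/(-5343525 + p(654, K(37, -12))) = 1/(-5343525 + 144648) = 1/(-5198877) = -1/5198877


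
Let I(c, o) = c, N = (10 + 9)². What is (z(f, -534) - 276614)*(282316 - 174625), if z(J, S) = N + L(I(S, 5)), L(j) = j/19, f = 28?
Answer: -565306781631/19 ≈ -2.9753e+10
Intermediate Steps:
N = 361 (N = 19² = 361)
L(j) = j/19 (L(j) = j*(1/19) = j/19)
z(J, S) = 361 + S/19
(z(f, -534) - 276614)*(282316 - 174625) = ((361 + (1/19)*(-534)) - 276614)*(282316 - 174625) = ((361 - 534/19) - 276614)*107691 = (6325/19 - 276614)*107691 = -5249341/19*107691 = -565306781631/19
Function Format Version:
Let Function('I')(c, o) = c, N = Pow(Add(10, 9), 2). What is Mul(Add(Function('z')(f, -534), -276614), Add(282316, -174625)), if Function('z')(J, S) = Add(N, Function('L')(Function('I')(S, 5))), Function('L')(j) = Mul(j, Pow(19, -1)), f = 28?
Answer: Rational(-565306781631, 19) ≈ -2.9753e+10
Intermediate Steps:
N = 361 (N = Pow(19, 2) = 361)
Function('L')(j) = Mul(Rational(1, 19), j) (Function('L')(j) = Mul(j, Rational(1, 19)) = Mul(Rational(1, 19), j))
Function('z')(J, S) = Add(361, Mul(Rational(1, 19), S))
Mul(Add(Function('z')(f, -534), -276614), Add(282316, -174625)) = Mul(Add(Add(361, Mul(Rational(1, 19), -534)), -276614), Add(282316, -174625)) = Mul(Add(Add(361, Rational(-534, 19)), -276614), 107691) = Mul(Add(Rational(6325, 19), -276614), 107691) = Mul(Rational(-5249341, 19), 107691) = Rational(-565306781631, 19)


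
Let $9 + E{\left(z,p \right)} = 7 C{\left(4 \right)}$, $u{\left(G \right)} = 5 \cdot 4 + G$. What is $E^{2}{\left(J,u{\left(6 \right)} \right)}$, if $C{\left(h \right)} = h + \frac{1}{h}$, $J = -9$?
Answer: $\frac{6889}{16} \approx 430.56$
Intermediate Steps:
$u{\left(G \right)} = 20 + G$
$E{\left(z,p \right)} = \frac{83}{4}$ ($E{\left(z,p \right)} = -9 + 7 \left(4 + \frac{1}{4}\right) = -9 + 7 \cdot \frac{17}{4} = -9 + \frac{119}{4} = \frac{83}{4}$)
$E^{2}{\left(J,u{\left(6 \right)} \right)} = \left(\frac{83}{4}\right)^{2} = \frac{6889}{16}$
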